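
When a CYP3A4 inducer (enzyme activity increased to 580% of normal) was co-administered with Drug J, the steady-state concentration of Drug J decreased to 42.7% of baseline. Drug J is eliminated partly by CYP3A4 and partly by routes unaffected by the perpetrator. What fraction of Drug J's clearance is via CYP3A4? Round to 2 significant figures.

0.28

Let fm be the CYP3A4 fraction. New clearance relative to baseline = fm × 5.8 + (1 − fm).
Steady-state concentration ratio = 1 / (new CL fraction), so new CL fraction = 1 / 0.427 = 2.342.
fm × 5.8 + 1 − fm = 2.342  ⇒  fm × (5.8 − 1) = 1.342  ⇒  fm = 0.28.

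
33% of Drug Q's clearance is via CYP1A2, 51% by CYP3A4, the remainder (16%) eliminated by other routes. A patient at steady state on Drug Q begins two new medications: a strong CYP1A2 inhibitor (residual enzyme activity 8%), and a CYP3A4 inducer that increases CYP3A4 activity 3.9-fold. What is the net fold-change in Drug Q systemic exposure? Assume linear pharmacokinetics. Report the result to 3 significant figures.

The CYP1A2 pathway (33% of clearance) falls to 0.08× activity: 0.33 × 0.08 = 0.0264.
The CYP3A4 pathway (51% of clearance) is boosted to 3.9× activity: 0.51 × 3.9 = 1.989.
Non-CYP routes (16%) are unchanged.
New clearance relative to baseline: 0.0264 + 1.989 + 0.16 = 2.1754.
Because systemic exposure varies inversely with clearance, the combined effect is 1 / 2.1754 = 0.460.

0.460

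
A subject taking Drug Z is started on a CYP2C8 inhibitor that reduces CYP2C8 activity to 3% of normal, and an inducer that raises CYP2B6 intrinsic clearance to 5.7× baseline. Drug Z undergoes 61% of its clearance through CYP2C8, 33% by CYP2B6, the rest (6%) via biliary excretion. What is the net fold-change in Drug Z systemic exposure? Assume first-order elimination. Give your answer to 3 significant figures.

0.510

The CYP2C8 pathway (61% of clearance) is reduced to 0.03× activity: 0.61 × 0.03 = 0.0183.
The CYP2B6 pathway (33% of clearance) increases to 5.7× activity: 0.33 × 5.7 = 1.881.
Non-CYP routes (6%) are unchanged.
Relative clearance = 0.0183 + 1.881 + 0.06 = 1.9593.
Net systemic exposure ratio = 1 / 1.9593 = 0.510.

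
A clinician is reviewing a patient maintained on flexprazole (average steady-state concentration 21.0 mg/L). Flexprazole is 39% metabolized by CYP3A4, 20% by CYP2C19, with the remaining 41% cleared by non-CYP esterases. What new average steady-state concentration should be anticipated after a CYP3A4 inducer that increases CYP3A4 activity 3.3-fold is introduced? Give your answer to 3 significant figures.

11.1 mg/L

The CYP3A4 pathway (39% of clearance) increases to 3.3× activity: 0.39 × 3.3 = 1.287.
CYP2C19 (20%) and the residual 41% are unaffected.
Relative clearance = 1.287 + 0.2 + 0.41 = 1.897.
Average steady-state concentration ∝ 1/CL, so new value = 21.0 / 1.897 = 11.1 mg/L.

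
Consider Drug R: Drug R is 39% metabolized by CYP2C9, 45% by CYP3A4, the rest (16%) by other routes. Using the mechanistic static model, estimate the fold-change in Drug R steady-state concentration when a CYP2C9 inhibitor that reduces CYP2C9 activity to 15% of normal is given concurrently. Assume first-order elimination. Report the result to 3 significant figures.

1.50

The CYP2C9 pathway (39% of clearance) falls to 0.15× activity: 0.39 × 0.15 = 0.0585.
CYP3A4 (45%) and the residual 16% are unaffected.
CL_new/CL_old = 0.0585 + 0.45 + 0.16 = 0.6685.
Steady-state concentration is inversely proportional to clearance, so the fold-change is 1 / 0.6685 = 1.50.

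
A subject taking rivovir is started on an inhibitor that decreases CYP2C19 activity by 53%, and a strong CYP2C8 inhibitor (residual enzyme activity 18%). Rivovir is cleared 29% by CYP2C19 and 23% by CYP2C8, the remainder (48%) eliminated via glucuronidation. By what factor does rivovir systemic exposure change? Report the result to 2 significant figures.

The CYP2C19 pathway (29% of clearance) drops to 0.47× activity: 0.29 × 0.47 = 0.1363.
The CYP2C8 pathway (23% of clearance) falls to 0.18× activity: 0.23 × 0.18 = 0.0414.
Non-CYP routes (48%) are unchanged.
CL_new/CL_old = 0.1363 + 0.0414 + 0.48 = 0.6577.
Systemic exposure ∝ 1/CL: fold-change = 1 / 0.6577 = 1.5.

1.5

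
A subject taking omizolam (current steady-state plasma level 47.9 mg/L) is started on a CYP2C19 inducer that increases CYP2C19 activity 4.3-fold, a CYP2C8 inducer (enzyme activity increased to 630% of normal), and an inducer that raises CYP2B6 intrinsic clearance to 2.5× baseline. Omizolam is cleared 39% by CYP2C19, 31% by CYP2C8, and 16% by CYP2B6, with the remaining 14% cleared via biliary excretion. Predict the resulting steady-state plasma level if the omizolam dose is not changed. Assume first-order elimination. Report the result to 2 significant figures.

CYP2C19: 0.39 × 4.3 = 1.677
CYP2C8: 0.31 × 6.3 = 1.953
CYP2B6: 0.16 × 2.5 = 0.4
Other: 0.14 (unchanged)
Relative clearance = 1.677 + 1.953 + 0.4 + 0.14 = 4.17.
New steady-state plasma level = 47.9 / 4.17 = 11 mg/L (concentration scales inversely with clearance).

11 mg/L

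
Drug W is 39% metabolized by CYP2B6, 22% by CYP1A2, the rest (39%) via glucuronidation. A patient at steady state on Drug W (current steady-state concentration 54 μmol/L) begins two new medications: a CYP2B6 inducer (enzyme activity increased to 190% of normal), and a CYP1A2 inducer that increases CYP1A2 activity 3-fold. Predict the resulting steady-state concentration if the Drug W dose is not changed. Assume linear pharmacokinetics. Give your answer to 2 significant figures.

The CYP2B6 pathway (39% of clearance) is boosted to 1.9× activity: 0.39 × 1.9 = 0.741.
The CYP1A2 pathway (22% of clearance) rises to 3× activity: 0.22 × 3 = 0.66.
Non-CYP routes (39%) are unchanged.
New clearance relative to baseline: 0.741 + 0.66 + 0.39 = 1.791.
New steady-state concentration = 54 / 1.791 = 30 μmol/L (concentration scales inversely with clearance).

30 μmol/L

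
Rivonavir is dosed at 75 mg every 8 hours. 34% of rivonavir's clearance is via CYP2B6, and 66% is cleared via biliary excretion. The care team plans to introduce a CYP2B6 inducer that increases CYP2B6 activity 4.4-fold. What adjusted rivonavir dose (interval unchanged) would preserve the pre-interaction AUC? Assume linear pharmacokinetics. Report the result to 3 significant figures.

The CYP2B6 pathway (34% of clearance) increases to 4.4× activity: 0.34 × 4.4 = 1.496.
Non-CYP routes (66%) are unchanged.
New clearance relative to baseline: 1.496 + 0.66 = 2.156.
To maintain the same steady-state level, dose must scale with clearance: new dose = 75 × 2.156 = 162 mg.

162 mg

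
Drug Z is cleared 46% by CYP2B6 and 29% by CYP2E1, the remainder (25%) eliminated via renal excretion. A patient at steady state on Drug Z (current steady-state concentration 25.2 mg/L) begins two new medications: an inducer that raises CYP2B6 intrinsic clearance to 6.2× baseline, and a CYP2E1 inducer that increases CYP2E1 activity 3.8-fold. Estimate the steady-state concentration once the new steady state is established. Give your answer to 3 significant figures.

5.99 mg/L

CYP2B6: 0.46 × 6.2 = 2.852
CYP2E1: 0.29 × 3.8 = 1.102
Other: 0.25 (unchanged)
CL_new/CL_old = 2.852 + 1.102 + 0.25 = 4.204.
Steady-state concentration ∝ 1/CL: new value = 25.2 / 4.204 = 5.99 mg/L.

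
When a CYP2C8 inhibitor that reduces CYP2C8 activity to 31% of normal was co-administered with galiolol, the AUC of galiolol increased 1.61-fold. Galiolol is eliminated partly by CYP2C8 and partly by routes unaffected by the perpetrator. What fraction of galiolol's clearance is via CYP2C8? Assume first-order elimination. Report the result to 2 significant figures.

Call the CYP2C8 fraction fm. After the interaction, CL_new/CL_old = fm × 0.31 + (1 − fm).
AUC ratio = 1 / (new CL fraction), so new CL fraction = 1 / 1.61 = 0.6211.
fm × 0.31 + 1 − fm = 0.6211  ⇒  fm × (0.31 − 1) = −0.3789  ⇒  fm = 0.55.

0.55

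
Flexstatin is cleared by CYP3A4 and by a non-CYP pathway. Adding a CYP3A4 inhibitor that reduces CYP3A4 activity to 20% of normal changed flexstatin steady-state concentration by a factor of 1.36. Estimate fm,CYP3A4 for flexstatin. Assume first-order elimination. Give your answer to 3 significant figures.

CL'/CL = 1 / 1.36 = 0.7353
0.2·fm + (1 − fm) = 0.7353
fm = (0.7353 − 1) / (0.2 − 1) = 0.331

0.331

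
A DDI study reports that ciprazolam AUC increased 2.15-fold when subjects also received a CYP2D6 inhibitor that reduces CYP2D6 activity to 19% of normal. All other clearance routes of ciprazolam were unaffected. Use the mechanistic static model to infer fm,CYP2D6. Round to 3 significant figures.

CL'/CL = 1 / 2.15 = 0.4651
0.19·fm + (1 − fm) = 0.4651
fm = (0.4651 − 1) / (0.19 − 1) = 0.660

0.660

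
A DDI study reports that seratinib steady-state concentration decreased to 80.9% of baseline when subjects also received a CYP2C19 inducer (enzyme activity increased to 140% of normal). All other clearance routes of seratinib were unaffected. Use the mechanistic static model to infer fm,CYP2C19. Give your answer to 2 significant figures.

CL'/CL = 1 / 0.809 = 1.236
1.4·fm + (1 − fm) = 1.236
fm = (1.236 − 1) / (1.4 − 1) = 0.59

0.59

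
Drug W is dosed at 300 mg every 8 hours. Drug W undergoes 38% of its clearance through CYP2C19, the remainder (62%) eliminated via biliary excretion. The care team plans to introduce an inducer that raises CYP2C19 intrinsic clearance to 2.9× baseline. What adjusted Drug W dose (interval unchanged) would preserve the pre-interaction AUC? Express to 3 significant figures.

CYP2C19: 0.38 × 2.9 = 1.102
Other: 0.62 (unchanged)
Relative clearance = 1.102 + 0.62 = 1.722.
Css,avg = (dose rate)/CL, so holding Css fixed requires dose ∝ CL: 300 × 1.722 = 517 mg.

517 mg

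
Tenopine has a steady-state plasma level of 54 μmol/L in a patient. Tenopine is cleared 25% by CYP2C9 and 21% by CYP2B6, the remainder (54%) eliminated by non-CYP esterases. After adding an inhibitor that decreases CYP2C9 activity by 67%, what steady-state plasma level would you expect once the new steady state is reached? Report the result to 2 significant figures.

65 μmol/L

The CYP2C9 pathway (25% of clearance) drops to 0.33× activity: 0.25 × 0.33 = 0.0825.
CYP2B6 (21%) and the residual 54% are unaffected.
New clearance relative to baseline: 0.0825 + 0.21 + 0.54 = 0.8325.
With dosing unchanged, steady-state plasma level scales as 1/CL: 54 / 0.8325 = 65 μmol/L.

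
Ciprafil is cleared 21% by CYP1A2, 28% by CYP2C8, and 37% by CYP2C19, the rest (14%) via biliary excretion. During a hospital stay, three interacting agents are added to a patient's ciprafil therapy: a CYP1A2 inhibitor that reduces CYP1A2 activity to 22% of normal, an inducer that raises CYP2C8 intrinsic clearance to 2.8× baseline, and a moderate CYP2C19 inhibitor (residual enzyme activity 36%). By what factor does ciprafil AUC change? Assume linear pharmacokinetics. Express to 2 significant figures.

0.91

The CYP1A2 pathway (21% of clearance) falls to 0.22× activity: 0.21 × 0.22 = 0.0462.
The CYP2C8 pathway (28% of clearance) increases to 2.8× activity: 0.28 × 2.8 = 0.784.
The CYP2C19 pathway (37% of clearance) drops to 0.36× activity: 0.37 × 0.36 = 0.1332.
Non-CYP routes (14%) are unchanged.
New clearance relative to baseline: 0.0462 + 0.784 + 0.1332 + 0.14 = 1.1034.
Because AUC varies inversely with clearance, the combined effect is 1 / 1.1034 = 0.91.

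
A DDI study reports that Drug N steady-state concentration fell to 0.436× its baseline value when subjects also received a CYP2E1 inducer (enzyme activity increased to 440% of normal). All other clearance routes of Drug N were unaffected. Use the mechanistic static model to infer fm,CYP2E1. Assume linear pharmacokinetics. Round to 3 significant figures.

CL'/CL = 1 / 0.436 = 2.294
4.4·fm + (1 − fm) = 2.294
fm = (2.294 − 1) / (4.4 − 1) = 0.380

0.380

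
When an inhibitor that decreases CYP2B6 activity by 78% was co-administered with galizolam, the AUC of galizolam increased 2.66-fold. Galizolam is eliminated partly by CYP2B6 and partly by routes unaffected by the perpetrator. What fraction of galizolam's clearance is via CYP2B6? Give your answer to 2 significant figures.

0.80

Let x = fm,CYP2B6. Because AUC ∝ 1/CL, relative clearance fell to 1/2.66 = 0.3759.
Setting x·0.22 + (1 − x) = 0.3759 and solving: x = (0.3759 − 1)/(0.22 − 1) = 0.80.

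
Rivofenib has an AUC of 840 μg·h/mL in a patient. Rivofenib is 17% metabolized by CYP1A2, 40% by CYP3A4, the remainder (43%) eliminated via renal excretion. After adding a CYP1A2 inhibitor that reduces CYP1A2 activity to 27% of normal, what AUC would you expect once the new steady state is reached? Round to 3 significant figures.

959 μg·h/mL

The CYP1A2 pathway (17% of clearance) is reduced to 0.27× activity: 0.17 × 0.27 = 0.0459.
CYP3A4 (40%) and the residual 43% are unaffected.
CL_new/CL_old = 0.0459 + 0.4 + 0.43 = 0.8759.
New AUC = baseline ÷ relative clearance = 840 / 0.8759 = 959 μg·h/mL.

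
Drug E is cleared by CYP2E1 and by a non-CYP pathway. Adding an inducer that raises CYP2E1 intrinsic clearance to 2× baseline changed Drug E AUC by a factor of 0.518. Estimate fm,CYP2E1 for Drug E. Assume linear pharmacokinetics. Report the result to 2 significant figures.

0.93

Call the CYP2E1 fraction fm. After the interaction, CL_new/CL_old = fm × 2 + (1 − fm).
AUC ratio = 1 / (new CL fraction), so new CL fraction = 1 / 0.518 = 1.931.
fm × 2 + 1 − fm = 1.931  ⇒  fm × (2 − 1) = 0.9305  ⇒  fm = 0.93.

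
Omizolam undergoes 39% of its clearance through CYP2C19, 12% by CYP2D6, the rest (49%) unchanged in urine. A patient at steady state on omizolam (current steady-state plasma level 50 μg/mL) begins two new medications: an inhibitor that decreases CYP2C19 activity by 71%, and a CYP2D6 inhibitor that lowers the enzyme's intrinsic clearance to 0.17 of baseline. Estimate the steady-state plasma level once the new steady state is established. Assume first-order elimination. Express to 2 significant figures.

The CYP2C19 pathway (39% of clearance) drops to 0.29× activity: 0.39 × 0.29 = 0.1131.
The CYP2D6 pathway (12% of clearance) falls to 0.17× activity: 0.12 × 0.17 = 0.0204.
The remaining 49% of clearance is unaffected.
New clearance relative to baseline: 0.1131 + 0.0204 + 0.49 = 0.6235.
Steady-state plasma level ∝ 1/CL: new value = 50 / 0.6235 = 80 μg/mL.

80 μg/mL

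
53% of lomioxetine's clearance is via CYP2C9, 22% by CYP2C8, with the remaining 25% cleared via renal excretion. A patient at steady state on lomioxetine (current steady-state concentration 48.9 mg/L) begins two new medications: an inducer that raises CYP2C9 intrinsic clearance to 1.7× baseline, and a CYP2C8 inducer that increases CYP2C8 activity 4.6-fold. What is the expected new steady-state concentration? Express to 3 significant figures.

The CYP2C9 pathway (53% of clearance) rises to 1.7× activity: 0.53 × 1.7 = 0.901.
The CYP2C8 pathway (22% of clearance) is boosted to 4.6× activity: 0.22 × 4.6 = 1.012.
Non-CYP routes (25%) are unchanged.
Relative clearance = 0.901 + 1.012 + 0.25 = 2.163.
Steady-state concentration ∝ 1/CL: new value = 48.9 / 2.163 = 22.6 mg/L.

22.6 mg/L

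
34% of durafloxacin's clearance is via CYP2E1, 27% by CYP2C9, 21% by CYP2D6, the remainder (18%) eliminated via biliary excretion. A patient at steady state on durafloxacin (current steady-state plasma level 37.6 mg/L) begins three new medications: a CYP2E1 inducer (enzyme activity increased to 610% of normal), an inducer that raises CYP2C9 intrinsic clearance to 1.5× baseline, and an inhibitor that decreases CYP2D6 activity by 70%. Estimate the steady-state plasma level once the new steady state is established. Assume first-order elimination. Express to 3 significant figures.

CYP2E1: 0.34 × 6.1 = 2.074
CYP2C9: 0.27 × 1.5 = 0.405
CYP2D6: 0.21 × 0.3 = 0.063
Other: 0.18 (unchanged)
CL_new/CL_old = 2.074 + 0.405 + 0.063 + 0.18 = 2.722.
Steady-state plasma level ∝ 1/CL: new value = 37.6 / 2.722 = 13.8 mg/L.

13.8 mg/L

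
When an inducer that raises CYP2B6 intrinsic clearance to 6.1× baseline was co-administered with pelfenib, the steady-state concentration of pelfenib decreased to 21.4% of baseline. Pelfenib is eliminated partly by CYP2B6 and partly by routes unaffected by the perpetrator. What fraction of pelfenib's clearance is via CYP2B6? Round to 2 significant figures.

0.72

Write x for the fraction cleared via CYP2B6. The observed steady-state concentration change means clearance rose to 1/0.214 = 4.673 of baseline.
Setting x·6.1 + (1 − x) = 4.673 and solving: x = (4.673 − 1)/(6.1 − 1) = 0.72.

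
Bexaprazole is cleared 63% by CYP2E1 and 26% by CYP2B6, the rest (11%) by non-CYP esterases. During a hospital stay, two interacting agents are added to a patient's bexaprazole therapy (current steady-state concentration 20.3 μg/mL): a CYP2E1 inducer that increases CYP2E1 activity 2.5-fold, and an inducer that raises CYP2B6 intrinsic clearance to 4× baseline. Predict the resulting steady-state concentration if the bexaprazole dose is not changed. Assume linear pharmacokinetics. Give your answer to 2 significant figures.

7.4 μg/mL

CYP2E1: 0.63 × 2.5 = 1.575
CYP2B6: 0.26 × 4 = 1.04
Other: 0.11 (unchanged)
Relative clearance = 1.575 + 1.04 + 0.11 = 2.725.
Steady-state concentration ∝ 1/CL: new value = 20.3 / 2.725 = 7.4 μg/mL.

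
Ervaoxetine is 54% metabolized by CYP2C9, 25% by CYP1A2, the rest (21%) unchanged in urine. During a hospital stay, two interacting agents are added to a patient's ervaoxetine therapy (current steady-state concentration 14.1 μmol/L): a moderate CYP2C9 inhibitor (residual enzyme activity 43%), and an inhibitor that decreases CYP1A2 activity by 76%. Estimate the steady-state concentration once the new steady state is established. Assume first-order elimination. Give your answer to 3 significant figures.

28.1 μmol/L

The CYP2C9 pathway (54% of clearance) falls to 0.43× activity: 0.54 × 0.43 = 0.2322.
The CYP1A2 pathway (25% of clearance) is reduced to 0.24× activity: 0.25 × 0.24 = 0.06.
Non-CYP routes (21%) are unchanged.
Relative clearance = 0.2322 + 0.06 + 0.21 = 0.5022.
New steady-state concentration = 14.1 / 0.5022 = 28.1 μmol/L (concentration scales inversely with clearance).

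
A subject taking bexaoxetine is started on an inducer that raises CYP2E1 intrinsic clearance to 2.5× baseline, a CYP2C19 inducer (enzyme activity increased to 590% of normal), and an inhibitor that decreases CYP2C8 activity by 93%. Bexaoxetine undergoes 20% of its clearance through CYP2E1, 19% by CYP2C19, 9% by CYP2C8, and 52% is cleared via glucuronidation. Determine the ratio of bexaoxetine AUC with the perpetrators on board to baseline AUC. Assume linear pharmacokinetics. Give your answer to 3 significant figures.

The CYP2E1 pathway (20% of clearance) increases to 2.5× activity: 0.2 × 2.5 = 0.5.
The CYP2C19 pathway (19% of clearance) rises to 5.9× activity: 0.19 × 5.9 = 1.121.
The CYP2C8 pathway (9% of clearance) drops to 0.07× activity: 0.09 × 0.07 = 0.0063.
The remaining 52% of clearance is unaffected.
Relative clearance = 0.5 + 1.121 + 0.0063 + 0.52 = 2.1473.
Net AUC ratio = 1 / 2.1473 = 0.466.

0.466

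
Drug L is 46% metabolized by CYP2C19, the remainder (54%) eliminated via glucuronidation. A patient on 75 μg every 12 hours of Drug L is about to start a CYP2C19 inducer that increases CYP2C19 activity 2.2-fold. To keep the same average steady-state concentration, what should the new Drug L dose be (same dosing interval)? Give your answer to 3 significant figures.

The CYP2C19 pathway (46% of clearance) increases to 2.2× activity: 0.46 × 2.2 = 1.012.
Non-CYP routes (54%) are unchanged.
CL_new/CL_old = 1.012 + 0.54 = 1.552.
Css,avg = (dose rate)/CL, so holding Css fixed requires dose ∝ CL: 75 × 1.552 = 116 μg.

116 μg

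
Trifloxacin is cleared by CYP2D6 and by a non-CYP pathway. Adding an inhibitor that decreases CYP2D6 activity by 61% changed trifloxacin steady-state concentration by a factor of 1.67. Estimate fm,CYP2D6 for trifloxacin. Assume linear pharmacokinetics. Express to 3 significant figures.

0.658

Let fm be the CYP2D6 fraction. New clearance relative to baseline = fm × 0.39 + (1 − fm).
Steady-state concentration ratio = 1 / (new CL fraction), so new CL fraction = 1 / 1.67 = 0.5988.
fm × 0.39 + 1 − fm = 0.5988  ⇒  fm × (0.39 − 1) = −0.4012  ⇒  fm = 0.658.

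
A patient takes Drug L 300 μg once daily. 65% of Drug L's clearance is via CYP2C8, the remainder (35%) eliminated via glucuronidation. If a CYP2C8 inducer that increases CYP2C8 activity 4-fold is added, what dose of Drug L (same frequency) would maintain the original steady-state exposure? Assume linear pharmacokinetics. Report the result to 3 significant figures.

CYP2C8: 0.65 × 4 = 2.6
Other: 0.35 (unchanged)
New clearance relative to baseline: 2.6 + 0.35 = 2.95.
To maintain the same steady-state level, dose must scale with clearance: new dose = 300 × 2.95 = 885 μg.

885 μg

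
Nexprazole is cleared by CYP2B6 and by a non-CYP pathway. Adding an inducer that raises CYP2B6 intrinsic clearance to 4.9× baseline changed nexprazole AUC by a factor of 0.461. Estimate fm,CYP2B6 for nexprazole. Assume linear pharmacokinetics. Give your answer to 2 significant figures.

0.30

Write x for the fraction cleared via CYP2B6. The observed AUC change means clearance rose to 1/0.461 = 2.169 of baseline.
Setting x·4.9 + (1 − x) = 2.169 and solving: x = (2.169 − 1)/(4.9 − 1) = 0.30.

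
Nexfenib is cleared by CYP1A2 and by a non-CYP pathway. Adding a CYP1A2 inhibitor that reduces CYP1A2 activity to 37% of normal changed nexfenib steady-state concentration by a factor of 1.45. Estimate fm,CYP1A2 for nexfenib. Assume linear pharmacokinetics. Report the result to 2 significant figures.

Let x = fm,CYP1A2. Because steady-state concentration ∝ 1/CL, relative clearance fell to 1/1.45 = 0.6897.
Setting x·0.37 + (1 − x) = 0.6897 and solving: x = (0.6897 − 1)/(0.37 − 1) = 0.49.

0.49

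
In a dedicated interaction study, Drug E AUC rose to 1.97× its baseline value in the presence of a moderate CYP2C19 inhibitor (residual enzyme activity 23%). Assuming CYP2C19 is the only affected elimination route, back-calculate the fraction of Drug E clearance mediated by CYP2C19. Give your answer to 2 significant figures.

Write x for the fraction cleared via CYP2C19. The observed AUC change means clearance fell to 1/1.97 = 0.5076 of baseline.
Only the CYP2C19 route changed, so 0.5076 = x·0.23 + (1 − x), giving x = 0.64.

0.64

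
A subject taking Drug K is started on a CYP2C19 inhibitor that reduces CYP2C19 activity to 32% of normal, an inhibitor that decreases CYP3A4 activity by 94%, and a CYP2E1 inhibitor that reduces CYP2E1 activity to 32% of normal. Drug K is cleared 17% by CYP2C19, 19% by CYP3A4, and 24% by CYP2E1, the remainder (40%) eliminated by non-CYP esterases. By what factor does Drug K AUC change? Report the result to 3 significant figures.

1.84

The CYP2C19 pathway (17% of clearance) is reduced to 0.32× activity: 0.17 × 0.32 = 0.0544.
The CYP3A4 pathway (19% of clearance) falls to 0.06× activity: 0.19 × 0.06 = 0.0114.
The CYP2E1 pathway (24% of clearance) drops to 0.32× activity: 0.24 × 0.32 = 0.0768.
Non-CYP routes (40%) are unchanged.
Relative clearance = 0.0544 + 0.0114 + 0.0768 + 0.4 = 0.5426.
Net AUC ratio = 1 / 0.5426 = 1.84.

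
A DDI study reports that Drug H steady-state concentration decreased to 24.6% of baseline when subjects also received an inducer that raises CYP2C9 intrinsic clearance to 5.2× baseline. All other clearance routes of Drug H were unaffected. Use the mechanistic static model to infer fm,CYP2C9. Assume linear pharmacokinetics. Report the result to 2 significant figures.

0.73

Let fm be the CYP2C9 fraction. New clearance relative to baseline = fm × 5.2 + (1 − fm).
Steady-state concentration ratio = 1 / (new CL fraction), so new CL fraction = 1 / 0.246 = 4.065.
fm × 5.2 + 1 − fm = 4.065  ⇒  fm × (5.2 − 1) = 3.065  ⇒  fm = 0.73.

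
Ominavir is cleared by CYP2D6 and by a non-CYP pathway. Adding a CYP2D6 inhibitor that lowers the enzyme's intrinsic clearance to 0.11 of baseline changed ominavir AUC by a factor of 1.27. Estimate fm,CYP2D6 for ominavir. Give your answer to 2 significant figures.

0.24

Let x = fm,CYP2D6. Because AUC ∝ 1/CL, relative clearance fell to 1/1.27 = 0.7874.
Setting x·0.11 + (1 − x) = 0.7874 and solving: x = (0.7874 − 1)/(0.11 − 1) = 0.24.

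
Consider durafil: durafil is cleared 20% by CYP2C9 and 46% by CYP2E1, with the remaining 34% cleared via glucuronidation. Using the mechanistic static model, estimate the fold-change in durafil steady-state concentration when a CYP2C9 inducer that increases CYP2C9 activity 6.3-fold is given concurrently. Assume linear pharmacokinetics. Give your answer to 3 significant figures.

CYP2C9: 0.2 × 6.3 = 1.26
CYP2E1: 0.46 (unchanged)
Other: 0.34 (unchanged)
New clearance relative to baseline: 1.26 + 0.46 + 0.34 = 2.06.
Since steady-state concentration ∝ 1/CL, the ratio is 1 / 2.06 = 0.485.

0.485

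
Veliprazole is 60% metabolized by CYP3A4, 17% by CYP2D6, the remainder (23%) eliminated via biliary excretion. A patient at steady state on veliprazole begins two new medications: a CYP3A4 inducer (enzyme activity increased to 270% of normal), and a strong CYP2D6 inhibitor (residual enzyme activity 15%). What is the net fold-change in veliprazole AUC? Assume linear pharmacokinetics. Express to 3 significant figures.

The CYP3A4 pathway (60% of clearance) rises to 2.7× activity: 0.6 × 2.7 = 1.62.
The CYP2D6 pathway (17% of clearance) is reduced to 0.15× activity: 0.17 × 0.15 = 0.0255.
The remaining 23% of clearance is unaffected.
CL_new/CL_old = 1.62 + 0.0255 + 0.23 = 1.8755.
Because AUC varies inversely with clearance, the combined effect is 1 / 1.8755 = 0.533.

0.533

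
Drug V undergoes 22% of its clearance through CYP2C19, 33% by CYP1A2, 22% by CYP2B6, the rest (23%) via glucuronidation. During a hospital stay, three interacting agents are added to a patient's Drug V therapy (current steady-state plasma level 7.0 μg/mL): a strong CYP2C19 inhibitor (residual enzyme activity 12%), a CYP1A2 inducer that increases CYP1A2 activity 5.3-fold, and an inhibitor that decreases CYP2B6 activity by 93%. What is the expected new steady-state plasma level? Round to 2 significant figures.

The CYP2C19 pathway (22% of clearance) falls to 0.12× activity: 0.22 × 0.12 = 0.0264.
The CYP1A2 pathway (33% of clearance) is boosted to 5.3× activity: 0.33 × 5.3 = 1.749.
The CYP2B6 pathway (22% of clearance) falls to 0.07× activity: 0.22 × 0.07 = 0.0154.
The remaining 23% of clearance is unaffected.
Relative clearance = 0.0264 + 1.749 + 0.0154 + 0.23 = 2.0208.
Dividing the baseline by the relative clearance: 7.0 / 2.0208 = 3.5 μg/mL.

3.5 μg/mL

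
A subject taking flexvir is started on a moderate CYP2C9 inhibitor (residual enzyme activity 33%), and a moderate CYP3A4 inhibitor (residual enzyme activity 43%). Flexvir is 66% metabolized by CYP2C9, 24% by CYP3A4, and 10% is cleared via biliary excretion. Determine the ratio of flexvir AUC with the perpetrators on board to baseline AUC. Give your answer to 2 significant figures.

The CYP2C9 pathway (66% of clearance) falls to 0.33× activity: 0.66 × 0.33 = 0.2178.
The CYP3A4 pathway (24% of clearance) drops to 0.43× activity: 0.24 × 0.43 = 0.1032.
The remaining 10% of clearance is unaffected.
New clearance relative to baseline: 0.2178 + 0.1032 + 0.1 = 0.421.
Net AUC ratio = 1 / 0.421 = 2.4.

2.4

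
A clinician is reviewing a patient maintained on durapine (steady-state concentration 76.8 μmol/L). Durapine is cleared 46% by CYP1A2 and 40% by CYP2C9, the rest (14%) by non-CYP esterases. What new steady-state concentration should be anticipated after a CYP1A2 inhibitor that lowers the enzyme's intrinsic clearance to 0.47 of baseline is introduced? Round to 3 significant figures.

The CYP1A2 pathway (46% of clearance) drops to 0.47× activity: 0.46 × 0.47 = 0.2162.
CYP2C9 (40%) and the residual 14% are unaffected.
Relative clearance = 0.2162 + 0.4 + 0.14 = 0.7562.
With dosing unchanged, steady-state concentration scales as 1/CL: 76.8 / 0.7562 = 102 μmol/L.

102 μmol/L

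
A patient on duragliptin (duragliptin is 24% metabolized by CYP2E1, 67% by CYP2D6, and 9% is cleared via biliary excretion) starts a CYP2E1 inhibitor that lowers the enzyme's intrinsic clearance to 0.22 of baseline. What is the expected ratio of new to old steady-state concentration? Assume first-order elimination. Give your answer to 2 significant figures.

The CYP2E1 pathway (24% of clearance) falls to 0.22× activity: 0.24 × 0.22 = 0.0528.
CYP2D6 (67%) and the residual 9% are unaffected.
CL_new/CL_old = 0.0528 + 0.67 + 0.09 = 0.8128.
Steady-state concentration ratio = CL_old/CL_new = 1 / 0.8128 = 1.2.

1.2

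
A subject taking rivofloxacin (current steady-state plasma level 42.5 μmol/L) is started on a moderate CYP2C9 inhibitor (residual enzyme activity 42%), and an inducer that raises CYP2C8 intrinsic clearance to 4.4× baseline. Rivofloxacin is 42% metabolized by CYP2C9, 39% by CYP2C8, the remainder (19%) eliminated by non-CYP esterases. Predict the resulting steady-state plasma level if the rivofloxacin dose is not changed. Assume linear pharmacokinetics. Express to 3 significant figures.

CYP2C9: 0.42 × 0.42 = 0.1764
CYP2C8: 0.39 × 4.4 = 1.716
Other: 0.19 (unchanged)
New clearance relative to baseline: 0.1764 + 1.716 + 0.19 = 2.0824.
New steady-state plasma level = 42.5 / 2.0824 = 20.4 μmol/L (concentration scales inversely with clearance).

20.4 μmol/L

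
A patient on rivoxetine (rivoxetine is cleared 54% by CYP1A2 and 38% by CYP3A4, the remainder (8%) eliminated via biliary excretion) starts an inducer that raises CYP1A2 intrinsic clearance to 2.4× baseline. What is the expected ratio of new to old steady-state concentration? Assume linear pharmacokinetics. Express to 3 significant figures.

CYP1A2: 0.54 × 2.4 = 1.296
CYP3A4: 0.38 (unchanged)
Other: 0.08 (unchanged)
Relative clearance = 1.296 + 0.38 + 0.08 = 1.756.
Steady-state concentration ratio = CL_old/CL_new = 1 / 1.756 = 0.569.

0.569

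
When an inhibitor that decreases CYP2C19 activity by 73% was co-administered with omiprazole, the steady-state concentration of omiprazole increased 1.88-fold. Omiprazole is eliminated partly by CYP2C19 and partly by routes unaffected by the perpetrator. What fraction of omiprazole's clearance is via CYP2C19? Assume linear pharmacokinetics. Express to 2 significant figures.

CL'/CL = 1 / 1.88 = 0.5319
0.27·fm + (1 − fm) = 0.5319
fm = (0.5319 − 1) / (0.27 − 1) = 0.64

0.64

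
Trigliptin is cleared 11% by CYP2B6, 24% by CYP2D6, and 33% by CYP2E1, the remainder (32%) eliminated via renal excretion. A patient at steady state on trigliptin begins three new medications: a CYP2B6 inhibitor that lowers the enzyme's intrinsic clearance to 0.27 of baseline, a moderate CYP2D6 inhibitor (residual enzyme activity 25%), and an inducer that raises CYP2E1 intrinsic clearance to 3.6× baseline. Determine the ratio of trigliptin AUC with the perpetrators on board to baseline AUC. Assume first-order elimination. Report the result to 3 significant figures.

0.626

The CYP2B6 pathway (11% of clearance) is reduced to 0.27× activity: 0.11 × 0.27 = 0.0297.
The CYP2D6 pathway (24% of clearance) drops to 0.25× activity: 0.24 × 0.25 = 0.06.
The CYP2E1 pathway (33% of clearance) rises to 3.6× activity: 0.33 × 3.6 = 1.188.
Non-CYP routes (32%) are unchanged.
CL_new/CL_old = 0.0297 + 0.06 + 1.188 + 0.32 = 1.5977.
Because AUC varies inversely with clearance, the combined effect is 1 / 1.5977 = 0.626.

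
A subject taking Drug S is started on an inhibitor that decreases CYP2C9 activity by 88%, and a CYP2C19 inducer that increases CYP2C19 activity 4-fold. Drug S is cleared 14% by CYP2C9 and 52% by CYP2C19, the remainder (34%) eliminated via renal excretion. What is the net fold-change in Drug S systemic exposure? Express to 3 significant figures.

CYP2C9: 0.14 × 0.12 = 0.0168
CYP2C19: 0.52 × 4 = 2.08
Other: 0.34 (unchanged)
Relative clearance = 0.0168 + 2.08 + 0.34 = 2.4368.
Systemic exposure ∝ 1/CL: fold-change = 1 / 2.4368 = 0.410.

0.410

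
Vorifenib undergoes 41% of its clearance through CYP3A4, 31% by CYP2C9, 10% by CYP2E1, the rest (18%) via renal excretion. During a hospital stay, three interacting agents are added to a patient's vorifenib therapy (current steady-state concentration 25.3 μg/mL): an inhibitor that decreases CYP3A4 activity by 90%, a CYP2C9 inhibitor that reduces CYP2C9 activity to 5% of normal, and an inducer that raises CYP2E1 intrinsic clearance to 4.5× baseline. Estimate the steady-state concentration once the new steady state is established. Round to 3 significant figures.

36.9 μg/mL

The CYP3A4 pathway (41% of clearance) is reduced to 0.1× activity: 0.41 × 0.1 = 0.041.
The CYP2C9 pathway (31% of clearance) is reduced to 0.05× activity: 0.31 × 0.05 = 0.0155.
The CYP2E1 pathway (10% of clearance) rises to 4.5× activity: 0.1 × 4.5 = 0.45.
The remaining 18% of clearance is unaffected.
New clearance relative to baseline: 0.041 + 0.0155 + 0.45 + 0.18 = 0.6865.
New steady-state concentration = 25.3 / 0.6865 = 36.9 μg/mL (concentration scales inversely with clearance).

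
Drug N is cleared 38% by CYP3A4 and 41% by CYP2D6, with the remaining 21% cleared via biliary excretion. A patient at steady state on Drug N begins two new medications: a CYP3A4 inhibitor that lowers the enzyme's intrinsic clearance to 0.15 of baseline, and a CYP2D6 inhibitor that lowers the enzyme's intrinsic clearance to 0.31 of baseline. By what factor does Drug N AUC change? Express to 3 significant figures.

CYP3A4: 0.38 × 0.15 = 0.057
CYP2D6: 0.41 × 0.31 = 0.1271
Other: 0.21 (unchanged)
Relative clearance = 0.057 + 0.1271 + 0.21 = 0.3941.
AUC ∝ 1/CL: fold-change = 1 / 0.3941 = 2.54.

2.54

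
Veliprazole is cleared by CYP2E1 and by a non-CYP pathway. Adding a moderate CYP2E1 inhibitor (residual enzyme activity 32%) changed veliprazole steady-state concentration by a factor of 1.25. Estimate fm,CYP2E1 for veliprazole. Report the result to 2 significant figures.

0.29

CL'/CL = 1 / 1.25 = 0.8
0.32·fm + (1 − fm) = 0.8
fm = (0.8 − 1) / (0.32 − 1) = 0.29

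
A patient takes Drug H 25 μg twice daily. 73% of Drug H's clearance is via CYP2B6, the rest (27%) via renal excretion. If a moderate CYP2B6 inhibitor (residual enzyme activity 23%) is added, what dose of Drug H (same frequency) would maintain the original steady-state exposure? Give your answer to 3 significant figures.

10.9 μg

The CYP2B6 pathway (73% of clearance) is reduced to 0.23× activity: 0.73 × 0.23 = 0.1679.
The remaining 27% of clearance is unaffected.
New clearance relative to baseline: 0.1679 + 0.27 = 0.4379.
Css,avg = (dose rate)/CL, so holding Css fixed requires dose ∝ CL: 25 × 0.4379 = 10.9 μg.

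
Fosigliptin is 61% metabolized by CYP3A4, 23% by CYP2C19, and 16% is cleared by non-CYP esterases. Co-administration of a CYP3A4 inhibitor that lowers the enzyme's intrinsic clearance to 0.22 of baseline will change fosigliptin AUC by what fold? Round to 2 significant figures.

CYP3A4: 0.61 × 0.22 = 0.1342
CYP2C19: 0.23 (unchanged)
Other: 0.16 (unchanged)
CL_new/CL_old = 0.1342 + 0.23 + 0.16 = 0.5242.
Since AUC ∝ 1/CL, the ratio is 1 / 0.5242 = 1.9.

1.9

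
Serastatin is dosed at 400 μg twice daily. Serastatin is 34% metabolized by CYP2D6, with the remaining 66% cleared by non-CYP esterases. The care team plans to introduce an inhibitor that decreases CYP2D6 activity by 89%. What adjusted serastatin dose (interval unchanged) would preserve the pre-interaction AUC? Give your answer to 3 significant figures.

279 μg

The CYP2D6 pathway (34% of clearance) is reduced to 0.11× activity: 0.34 × 0.11 = 0.0374.
Non-CYP routes (66%) are unchanged.
New clearance relative to baseline: 0.0374 + 0.66 = 0.6974.
Exposure is unchanged when dose changes in proportion to clearance. New dose = 400 μg × 0.6974 = 279 μg.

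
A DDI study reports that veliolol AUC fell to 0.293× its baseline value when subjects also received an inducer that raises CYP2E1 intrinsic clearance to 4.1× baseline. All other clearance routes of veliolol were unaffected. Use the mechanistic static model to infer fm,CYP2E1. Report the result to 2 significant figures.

0.78

Let fm be the CYP2E1 fraction. New clearance relative to baseline = fm × 4.1 + (1 − fm).
AUC ratio = 1 / (new CL fraction), so new CL fraction = 1 / 0.293 = 3.413.
fm × 4.1 + 1 − fm = 3.413  ⇒  fm × (4.1 − 1) = 2.413  ⇒  fm = 0.78.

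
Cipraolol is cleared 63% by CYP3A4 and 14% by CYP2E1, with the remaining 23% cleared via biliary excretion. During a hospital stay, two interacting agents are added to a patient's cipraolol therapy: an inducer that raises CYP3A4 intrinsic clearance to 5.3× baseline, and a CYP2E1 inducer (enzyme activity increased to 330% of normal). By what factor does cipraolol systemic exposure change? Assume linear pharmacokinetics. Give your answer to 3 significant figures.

0.248

CYP3A4: 0.63 × 5.3 = 3.339
CYP2E1: 0.14 × 3.3 = 0.462
Other: 0.23 (unchanged)
CL_new/CL_old = 3.339 + 0.462 + 0.23 = 4.031.
Net systemic exposure ratio = 1 / 4.031 = 0.248.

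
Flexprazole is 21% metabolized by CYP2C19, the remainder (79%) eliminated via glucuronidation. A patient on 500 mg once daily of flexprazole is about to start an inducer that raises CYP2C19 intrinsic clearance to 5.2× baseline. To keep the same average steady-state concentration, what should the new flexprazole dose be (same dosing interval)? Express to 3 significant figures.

941 mg

CYP2C19: 0.21 × 5.2 = 1.092
Other: 0.79 (unchanged)
CL_new/CL_old = 1.092 + 0.79 = 1.882.
Css,avg = (dose rate)/CL, so holding Css fixed requires dose ∝ CL: 500 × 1.882 = 941 mg.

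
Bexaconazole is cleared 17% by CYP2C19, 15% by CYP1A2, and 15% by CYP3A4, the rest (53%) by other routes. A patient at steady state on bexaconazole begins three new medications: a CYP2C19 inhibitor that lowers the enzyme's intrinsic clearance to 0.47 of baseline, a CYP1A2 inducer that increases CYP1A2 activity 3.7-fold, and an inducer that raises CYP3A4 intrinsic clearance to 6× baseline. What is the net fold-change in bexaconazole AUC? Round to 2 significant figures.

CYP2C19: 0.17 × 0.47 = 0.0799
CYP1A2: 0.15 × 3.7 = 0.555
CYP3A4: 0.15 × 6 = 0.9
Other: 0.53 (unchanged)
CL_new/CL_old = 0.0799 + 0.555 + 0.9 + 0.53 = 2.0649.
Net AUC ratio = 1 / 2.0649 = 0.48.

0.48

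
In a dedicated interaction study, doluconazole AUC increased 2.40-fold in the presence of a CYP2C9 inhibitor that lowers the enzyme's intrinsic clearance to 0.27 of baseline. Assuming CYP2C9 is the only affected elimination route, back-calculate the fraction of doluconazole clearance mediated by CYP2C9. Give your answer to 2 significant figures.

0.80

CL'/CL = 1 / 2.40 = 0.4167
0.27·fm + (1 − fm) = 0.4167
fm = (0.4167 − 1) / (0.27 − 1) = 0.80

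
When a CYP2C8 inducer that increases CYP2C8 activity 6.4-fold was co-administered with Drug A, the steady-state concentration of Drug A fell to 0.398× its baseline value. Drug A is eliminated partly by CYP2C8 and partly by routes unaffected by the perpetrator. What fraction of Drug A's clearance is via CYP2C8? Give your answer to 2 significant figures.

0.28

Let fm be the CYP2C8 fraction. New clearance relative to baseline = fm × 6.4 + (1 − fm).
Steady-state concentration ratio = 1 / (new CL fraction), so new CL fraction = 1 / 0.398 = 2.513.
fm × 6.4 + 1 − fm = 2.513  ⇒  fm × (6.4 − 1) = 1.513  ⇒  fm = 0.28.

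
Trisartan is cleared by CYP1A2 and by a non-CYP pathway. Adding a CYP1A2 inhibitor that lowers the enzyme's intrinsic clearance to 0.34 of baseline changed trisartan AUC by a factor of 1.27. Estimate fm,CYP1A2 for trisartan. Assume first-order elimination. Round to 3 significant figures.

0.322

Let x = fm,CYP1A2. Because AUC ∝ 1/CL, relative clearance fell to 1/1.27 = 0.7874.
Setting x·0.34 + (1 − x) = 0.7874 and solving: x = (0.7874 − 1)/(0.34 − 1) = 0.322.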